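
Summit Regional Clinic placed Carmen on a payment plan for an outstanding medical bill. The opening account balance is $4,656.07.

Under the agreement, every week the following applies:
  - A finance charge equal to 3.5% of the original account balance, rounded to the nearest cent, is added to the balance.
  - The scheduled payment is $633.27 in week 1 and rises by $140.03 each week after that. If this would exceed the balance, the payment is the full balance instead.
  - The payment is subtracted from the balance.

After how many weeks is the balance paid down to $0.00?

6

Week 1: $4,656.07 +$162.96 interest = $4,819.03; pay $633.27 → $4,185.76
Week 2: $4,185.76 +$162.96 interest = $4,348.72; pay $773.30 → $3,575.42
Week 3: $3,575.42 +$162.96 interest = $3,738.38; pay $913.33 → $2,825.05
Week 4: $2,825.05 +$162.96 interest = $2,988.01; pay $1,053.36 → $1,934.65
Week 5: $1,934.65 +$162.96 interest = $2,097.61; pay $1,193.39 → $904.22
Week 6: $904.22 +$162.96 interest = $1,067.18; pay $1,067.18 → $0.00
Balance reaches $0.00 in week 6.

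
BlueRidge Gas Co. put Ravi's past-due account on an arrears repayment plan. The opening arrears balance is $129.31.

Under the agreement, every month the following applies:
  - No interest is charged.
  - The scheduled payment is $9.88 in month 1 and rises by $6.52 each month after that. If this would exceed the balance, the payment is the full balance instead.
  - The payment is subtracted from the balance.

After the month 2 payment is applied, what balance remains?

$103.03

# | Opening | Payment | End bal
1 | $129.31 | $9.88 | $119.43
2 | $119.43 | $16.40 | $103.03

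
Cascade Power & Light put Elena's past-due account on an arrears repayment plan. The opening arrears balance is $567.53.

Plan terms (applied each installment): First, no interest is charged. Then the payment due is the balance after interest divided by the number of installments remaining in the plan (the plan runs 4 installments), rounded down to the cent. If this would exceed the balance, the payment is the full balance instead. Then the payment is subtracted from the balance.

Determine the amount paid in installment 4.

# | Opening | Payment | End bal
1 | $567.53 | $141.88 | $425.65
2 | $425.65 | $141.88 | $283.77
3 | $283.77 | $141.88 | $141.89
4 | $141.89 | $141.89 | $0.00

$141.89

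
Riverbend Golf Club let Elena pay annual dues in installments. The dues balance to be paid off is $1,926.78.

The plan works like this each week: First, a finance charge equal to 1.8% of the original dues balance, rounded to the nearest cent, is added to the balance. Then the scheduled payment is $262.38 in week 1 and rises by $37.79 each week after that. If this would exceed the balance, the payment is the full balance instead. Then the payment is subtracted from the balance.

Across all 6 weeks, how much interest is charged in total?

Week 1: opening $1,926.78; interest $34.68 → $1,961.46; payment $262.38; balance $1,699.08
Week 2: opening $1,699.08; interest $34.68 → $1,733.76; payment $300.17; balance $1,433.59
Week 3: opening $1,433.59; interest $34.68 → $1,468.27; payment $337.96; balance $1,130.31
Week 4: opening $1,130.31; interest $34.68 → $1,164.99; payment $375.75; balance $789.24
Week 5: opening $789.24; interest $34.68 → $823.92; payment $413.54; balance $410.38
Week 6: opening $410.38; interest $34.68 → $445.06; payment $445.06; balance $0.00
Total interest: $34.68 + $34.68 + $34.68 + $34.68 + $34.68 + $34.68 = $208.08

$208.08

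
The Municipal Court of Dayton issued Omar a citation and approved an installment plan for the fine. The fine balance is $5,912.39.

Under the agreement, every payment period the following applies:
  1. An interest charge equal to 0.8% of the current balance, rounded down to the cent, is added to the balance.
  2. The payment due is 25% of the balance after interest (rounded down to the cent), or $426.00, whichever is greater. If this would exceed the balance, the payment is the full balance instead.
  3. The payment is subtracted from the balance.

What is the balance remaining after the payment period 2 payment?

$3,379.14

Payment period 1: $5,912.39 +$47.29 interest = $5,959.68; pay $1,489.92 → $4,469.76
Payment period 2: $4,469.76 +$35.75 interest = $4,505.51; pay $1,126.37 → $3,379.14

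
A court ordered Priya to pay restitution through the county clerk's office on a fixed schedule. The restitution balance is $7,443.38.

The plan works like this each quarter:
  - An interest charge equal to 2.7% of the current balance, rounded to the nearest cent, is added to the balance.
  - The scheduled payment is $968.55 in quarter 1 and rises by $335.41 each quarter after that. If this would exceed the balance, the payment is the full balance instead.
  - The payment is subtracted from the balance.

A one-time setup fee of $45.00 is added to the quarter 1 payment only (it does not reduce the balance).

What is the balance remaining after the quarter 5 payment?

Quarter 1: opening $7,443.38; interest $200.97 → $7,644.35; payment $968.55 (+ $45.00 fee); balance $6,675.80
Quarter 2: opening $6,675.80; interest $180.25 → $6,856.05; payment $1,303.96; balance $5,552.09
Quarter 3: opening $5,552.09; interest $149.91 → $5,702.00; payment $1,639.37; balance $4,062.63
Quarter 4: opening $4,062.63; interest $109.69 → $4,172.32; payment $1,974.78; balance $2,197.54
Quarter 5: opening $2,197.54; interest $59.33 → $2,256.87; payment $2,256.87; balance $0.00

$0.00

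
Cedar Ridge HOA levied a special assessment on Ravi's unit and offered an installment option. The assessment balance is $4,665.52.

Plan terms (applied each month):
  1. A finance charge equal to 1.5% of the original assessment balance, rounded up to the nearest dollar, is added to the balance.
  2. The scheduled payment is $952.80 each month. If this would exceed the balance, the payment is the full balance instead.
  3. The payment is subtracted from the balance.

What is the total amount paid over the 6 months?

Month 1: opening $4,665.52; interest $70.00 → $4,735.52; payment $952.80; balance $3,782.72
Month 2: opening $3,782.72; interest $70.00 → $3,852.72; payment $952.80; balance $2,899.92
Month 3: opening $2,899.92; interest $70.00 → $2,969.92; payment $952.80; balance $2,017.12
Month 4: opening $2,017.12; interest $70.00 → $2,087.12; payment $952.80; balance $1,134.32
Month 5: opening $1,134.32; interest $70.00 → $1,204.32; payment $952.80; balance $251.52
Month 6: opening $251.52; interest $70.00 → $321.52; payment $321.52; balance $0.00
Total paid: $5,085.52

$5,085.52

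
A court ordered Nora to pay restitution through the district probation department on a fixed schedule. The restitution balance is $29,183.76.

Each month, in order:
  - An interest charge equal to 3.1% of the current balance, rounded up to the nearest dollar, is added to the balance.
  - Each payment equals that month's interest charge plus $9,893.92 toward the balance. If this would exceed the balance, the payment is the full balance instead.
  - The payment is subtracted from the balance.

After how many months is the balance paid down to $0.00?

3

Month 1: opening $29,183.76; interest $905.00 → $30,088.76; payment $10,798.92; balance $19,289.84
Month 2: opening $19,289.84; interest $598.00 → $19,887.84; payment $10,491.92; balance $9,395.92
Month 3: opening $9,395.92; interest $292.00 → $9,687.92; payment $9,687.92; balance $0.00
Balance reaches $0.00 in month 3.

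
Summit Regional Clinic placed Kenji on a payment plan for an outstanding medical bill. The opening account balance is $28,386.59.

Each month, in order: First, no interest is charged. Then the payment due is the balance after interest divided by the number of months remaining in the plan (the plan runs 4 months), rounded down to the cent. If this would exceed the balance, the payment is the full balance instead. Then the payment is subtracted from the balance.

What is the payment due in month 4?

Month 1: opening $28,386.59; payment $7,096.64; balance $21,289.95
Month 2: opening $21,289.95; payment $7,096.65; balance $14,193.30
Month 3: opening $14,193.30; payment $7,096.65; balance $7,096.65
Month 4: opening $7,096.65; payment $7,096.65; balance $0.00

$7,096.65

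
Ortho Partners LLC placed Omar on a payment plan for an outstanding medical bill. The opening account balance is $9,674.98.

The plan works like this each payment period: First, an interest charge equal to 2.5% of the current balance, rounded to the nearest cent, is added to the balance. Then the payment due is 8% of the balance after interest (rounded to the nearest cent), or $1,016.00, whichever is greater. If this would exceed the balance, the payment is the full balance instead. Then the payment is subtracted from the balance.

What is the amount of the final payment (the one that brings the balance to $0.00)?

Payment period 1: $9,674.98 +$241.87 interest = $9,916.85; pay $1,016.00 → $8,900.85
Payment period 2: $8,900.85 +$222.52 interest = $9,123.37; pay $1,016.00 → $8,107.37
Payment period 3: $8,107.37 +$202.68 interest = $8,310.05; pay $1,016.00 → $7,294.05
Payment period 4: $7,294.05 +$182.35 interest = $7,476.40; pay $1,016.00 → $6,460.40
Payment period 5: $6,460.40 +$161.51 interest = $6,621.91; pay $1,016.00 → $5,605.91
Payment period 6: $5,605.91 +$140.15 interest = $5,746.06; pay $1,016.00 → $4,730.06
Payment period 7: $4,730.06 +$118.25 interest = $4,848.31; pay $1,016.00 → $3,832.31
Payment period 8: $3,832.31 +$95.81 interest = $3,928.12; pay $1,016.00 → $2,912.12
Payment period 9: $2,912.12 +$72.80 interest = $2,984.92; pay $1,016.00 → $1,968.92
Payment period 10: $1,968.92 +$49.22 interest = $2,018.14; pay $1,016.00 → $1,002.14
Payment period 11: $1,002.14 +$25.05 interest = $1,027.19; pay $1,016.00 → $11.19
Payment period 12: $11.19 +$0.28 interest = $11.47; pay $11.47 → $0.00

$11.47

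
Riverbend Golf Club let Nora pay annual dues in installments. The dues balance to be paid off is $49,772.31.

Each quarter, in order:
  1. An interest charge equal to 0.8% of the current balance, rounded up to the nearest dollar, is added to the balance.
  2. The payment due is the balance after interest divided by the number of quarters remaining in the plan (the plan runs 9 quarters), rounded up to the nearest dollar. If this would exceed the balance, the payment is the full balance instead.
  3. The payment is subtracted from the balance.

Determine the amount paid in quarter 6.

Quarter 1: opening $49,772.31; interest $399.00 → $50,171.31; payment $5,575.00; balance $44,596.31
Quarter 2: opening $44,596.31; interest $357.00 → $44,953.31; payment $5,620.00; balance $39,333.31
Quarter 3: opening $39,333.31; interest $315.00 → $39,648.31; payment $5,665.00; balance $33,983.31
Quarter 4: opening $33,983.31; interest $272.00 → $34,255.31; payment $5,710.00; balance $28,545.31
Quarter 5: opening $28,545.31; interest $229.00 → $28,774.31; payment $5,755.00; balance $23,019.31
Quarter 6: opening $23,019.31; interest $185.00 → $23,204.31; payment $5,802.00; balance $17,402.31

$5,802.00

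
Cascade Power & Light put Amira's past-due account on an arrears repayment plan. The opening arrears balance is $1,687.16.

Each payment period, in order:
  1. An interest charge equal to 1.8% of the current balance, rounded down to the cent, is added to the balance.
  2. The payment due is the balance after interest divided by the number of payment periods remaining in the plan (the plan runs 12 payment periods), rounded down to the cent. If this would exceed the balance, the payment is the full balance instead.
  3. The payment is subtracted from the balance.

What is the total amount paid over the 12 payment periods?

$1,898.10

Payment period 1: $1,687.16 +$30.36 interest = $1,717.52; pay $143.12 → $1,574.40
Payment period 2: $1,574.40 +$28.33 interest = $1,602.73; pay $145.70 → $1,457.03
Payment period 3: $1,457.03 +$26.22 interest = $1,483.25; pay $148.32 → $1,334.93
Payment period 4: $1,334.93 +$24.02 interest = $1,358.95; pay $150.99 → $1,207.96
Payment period 5: $1,207.96 +$21.74 interest = $1,229.70; pay $153.71 → $1,075.99
Payment period 6: $1,075.99 +$19.36 interest = $1,095.35; pay $156.47 → $938.88
Payment period 7: $938.88 +$16.89 interest = $955.77; pay $159.29 → $796.48
Payment period 8: $796.48 +$14.33 interest = $810.81; pay $162.16 → $648.65
Payment period 9: $648.65 +$11.67 interest = $660.32; pay $165.08 → $495.24
Payment period 10: $495.24 +$8.91 interest = $504.15; pay $168.05 → $336.10
Payment period 11: $336.10 +$6.04 interest = $342.14; pay $171.07 → $171.07
Payment period 12: $171.07 +$3.07 interest = $174.14; pay $174.14 → $0.00
Total paid: $1,898.10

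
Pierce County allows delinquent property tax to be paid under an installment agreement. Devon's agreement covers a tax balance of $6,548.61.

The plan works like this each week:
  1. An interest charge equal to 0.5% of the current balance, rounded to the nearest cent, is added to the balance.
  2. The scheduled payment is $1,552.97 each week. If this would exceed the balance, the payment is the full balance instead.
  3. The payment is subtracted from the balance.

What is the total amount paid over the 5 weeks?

# | Opening | Interest | Payment | End bal
1 | $6,548.61 | $32.74 | $1,552.97 | $5,028.38
2 | $5,028.38 | $25.14 | $1,552.97 | $3,500.55
3 | $3,500.55 | $17.50 | $1,552.97 | $1,965.08
4 | $1,965.08 | $9.83 | $1,552.97 | $421.94
5 | $421.94 | $2.11 | $424.05 | $0.00
Total paid: $6,635.93

$6,635.93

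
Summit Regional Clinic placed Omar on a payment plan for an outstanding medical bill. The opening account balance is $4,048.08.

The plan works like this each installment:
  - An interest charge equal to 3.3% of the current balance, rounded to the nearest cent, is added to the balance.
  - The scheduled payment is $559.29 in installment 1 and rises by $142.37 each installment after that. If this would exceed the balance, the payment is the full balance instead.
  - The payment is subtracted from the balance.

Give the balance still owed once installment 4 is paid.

$1,385.95

# | Opening | Interest | Payment | End bal
1 | $4,048.08 | $133.59 | $559.29 | $3,622.38
2 | $3,622.38 | $119.54 | $701.66 | $3,040.26
3 | $3,040.26 | $100.33 | $844.03 | $2,296.56
4 | $2,296.56 | $75.79 | $986.40 | $1,385.95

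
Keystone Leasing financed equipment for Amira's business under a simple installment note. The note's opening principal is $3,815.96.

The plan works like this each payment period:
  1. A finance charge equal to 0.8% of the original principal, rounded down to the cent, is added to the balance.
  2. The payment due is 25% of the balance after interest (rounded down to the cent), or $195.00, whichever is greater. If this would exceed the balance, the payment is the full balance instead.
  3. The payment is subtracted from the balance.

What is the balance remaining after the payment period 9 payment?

Payment period 1: opening $3,815.96; interest $30.52 → $3,846.48; payment $961.62; balance $2,884.86
Payment period 2: opening $2,884.86; interest $30.52 → $2,915.38; payment $728.84; balance $2,186.54
Payment period 3: opening $2,186.54; interest $30.52 → $2,217.06; payment $554.26; balance $1,662.80
Payment period 4: opening $1,662.80; interest $30.52 → $1,693.32; payment $423.33; balance $1,269.99
Payment period 5: opening $1,269.99; interest $30.52 → $1,300.51; payment $325.12; balance $975.39
Payment period 6: opening $975.39; interest $30.52 → $1,005.91; payment $251.47; balance $754.44
Payment period 7: opening $754.44; interest $30.52 → $784.96; payment $196.24; balance $588.72
Payment period 8: opening $588.72; interest $30.52 → $619.24; payment $195.00; balance $424.24
Payment period 9: opening $424.24; interest $30.52 → $454.76; payment $195.00; balance $259.76

$259.76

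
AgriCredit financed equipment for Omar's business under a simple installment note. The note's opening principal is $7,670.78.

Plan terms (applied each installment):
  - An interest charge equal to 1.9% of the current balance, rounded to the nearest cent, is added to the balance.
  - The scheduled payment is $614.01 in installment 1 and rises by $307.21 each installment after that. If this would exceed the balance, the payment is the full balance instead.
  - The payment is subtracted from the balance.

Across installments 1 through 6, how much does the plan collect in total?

Installment 1: opening $7,670.78; interest $145.74 → $7,816.52; payment $614.01; balance $7,202.51
Installment 2: opening $7,202.51; interest $136.85 → $7,339.36; payment $921.22; balance $6,418.14
Installment 3: opening $6,418.14; interest $121.94 → $6,540.08; payment $1,228.43; balance $5,311.65
Installment 4: opening $5,311.65; interest $100.92 → $5,412.57; payment $1,535.64; balance $3,876.93
Installment 5: opening $3,876.93; interest $73.66 → $3,950.59; payment $1,842.85; balance $2,107.74
Installment 6: opening $2,107.74; interest $40.05 → $2,147.79; payment $2,147.79; balance $0.00
Total paid: $8,289.94

$8,289.94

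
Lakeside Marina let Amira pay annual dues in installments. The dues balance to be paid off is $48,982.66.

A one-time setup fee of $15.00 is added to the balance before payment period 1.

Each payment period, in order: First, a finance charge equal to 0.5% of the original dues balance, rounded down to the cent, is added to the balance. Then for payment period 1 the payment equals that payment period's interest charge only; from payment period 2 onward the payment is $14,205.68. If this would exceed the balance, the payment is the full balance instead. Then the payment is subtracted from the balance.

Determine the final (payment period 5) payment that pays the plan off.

Payment period 1: $48,997.66 +$244.91 interest = $49,242.57; pay $244.91 → $48,997.66
Payment period 2: $48,997.66 +$244.91 interest = $49,242.57; pay $14,205.68 → $35,036.89
Payment period 3: $35,036.89 +$244.91 interest = $35,281.80; pay $14,205.68 → $21,076.12
Payment period 4: $21,076.12 +$244.91 interest = $21,321.03; pay $14,205.68 → $7,115.35
Payment period 5: $7,115.35 +$244.91 interest = $7,360.26; pay $7,360.26 → $0.00

$7,360.26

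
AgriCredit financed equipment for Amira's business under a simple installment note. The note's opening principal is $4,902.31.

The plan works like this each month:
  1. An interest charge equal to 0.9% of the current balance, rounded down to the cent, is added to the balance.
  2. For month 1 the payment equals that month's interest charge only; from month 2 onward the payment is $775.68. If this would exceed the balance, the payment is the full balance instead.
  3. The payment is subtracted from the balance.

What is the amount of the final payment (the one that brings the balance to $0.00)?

Month 1: opening $4,902.31; interest $44.12 → $4,946.43; payment $44.12; balance $4,902.31
Month 2: opening $4,902.31; interest $44.12 → $4,946.43; payment $775.68; balance $4,170.75
Month 3: opening $4,170.75; interest $37.53 → $4,208.28; payment $775.68; balance $3,432.60
Month 4: opening $3,432.60; interest $30.89 → $3,463.49; payment $775.68; balance $2,687.81
Month 5: opening $2,687.81; interest $24.19 → $2,712.00; payment $775.68; balance $1,936.32
Month 6: opening $1,936.32; interest $17.42 → $1,953.74; payment $775.68; balance $1,178.06
Month 7: opening $1,178.06; interest $10.60 → $1,188.66; payment $775.68; balance $412.98
Month 8: opening $412.98; interest $3.71 → $416.69; payment $416.69; balance $0.00

$416.69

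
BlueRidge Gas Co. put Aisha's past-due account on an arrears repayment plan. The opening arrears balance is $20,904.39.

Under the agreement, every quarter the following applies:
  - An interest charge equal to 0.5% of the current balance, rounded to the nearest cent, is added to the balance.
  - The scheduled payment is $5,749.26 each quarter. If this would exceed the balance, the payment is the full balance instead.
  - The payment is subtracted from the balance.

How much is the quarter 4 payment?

Quarter 1: opening $20,904.39; interest $104.52 → $21,008.91; payment $5,749.26; balance $15,259.65
Quarter 2: opening $15,259.65; interest $76.30 → $15,335.95; payment $5,749.26; balance $9,586.69
Quarter 3: opening $9,586.69; interest $47.93 → $9,634.62; payment $5,749.26; balance $3,885.36
Quarter 4: opening $3,885.36; interest $19.43 → $3,904.79; payment $3,904.79; balance $0.00

$3,904.79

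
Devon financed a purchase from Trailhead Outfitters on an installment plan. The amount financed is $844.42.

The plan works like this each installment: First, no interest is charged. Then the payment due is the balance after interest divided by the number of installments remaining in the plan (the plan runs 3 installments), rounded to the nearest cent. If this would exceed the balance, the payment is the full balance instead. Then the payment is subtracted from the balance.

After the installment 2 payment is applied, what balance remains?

Installment 1: $844.42 − $281.47 → $562.95
Installment 2: $562.95 − $281.48 → $281.47

$281.47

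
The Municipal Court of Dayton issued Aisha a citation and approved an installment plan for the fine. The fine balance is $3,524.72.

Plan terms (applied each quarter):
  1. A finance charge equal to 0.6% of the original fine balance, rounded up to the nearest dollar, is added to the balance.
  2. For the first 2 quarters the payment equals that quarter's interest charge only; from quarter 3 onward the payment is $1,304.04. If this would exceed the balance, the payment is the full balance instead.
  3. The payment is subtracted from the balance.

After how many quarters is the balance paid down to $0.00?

5

Quarter 1: $3,524.72 +$22.00 interest = $3,546.72; pay $22.00 → $3,524.72
Quarter 2: $3,524.72 +$22.00 interest = $3,546.72; pay $22.00 → $3,524.72
Quarter 3: $3,524.72 +$22.00 interest = $3,546.72; pay $1,304.04 → $2,242.68
Quarter 4: $2,242.68 +$22.00 interest = $2,264.68; pay $1,304.04 → $960.64
Quarter 5: $960.64 +$22.00 interest = $982.64; pay $982.64 → $0.00
Balance reaches $0.00 in quarter 5.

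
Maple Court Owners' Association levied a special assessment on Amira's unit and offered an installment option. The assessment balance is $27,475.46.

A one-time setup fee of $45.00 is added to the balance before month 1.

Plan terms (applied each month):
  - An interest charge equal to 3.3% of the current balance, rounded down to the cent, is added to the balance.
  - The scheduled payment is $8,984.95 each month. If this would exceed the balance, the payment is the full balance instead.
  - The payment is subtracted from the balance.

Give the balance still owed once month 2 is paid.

Month 1: $27,520.46 +$908.17 interest = $28,428.63; pay $8,984.95 → $19,443.68
Month 2: $19,443.68 +$641.64 interest = $20,085.32; pay $8,984.95 → $11,100.37

$11,100.37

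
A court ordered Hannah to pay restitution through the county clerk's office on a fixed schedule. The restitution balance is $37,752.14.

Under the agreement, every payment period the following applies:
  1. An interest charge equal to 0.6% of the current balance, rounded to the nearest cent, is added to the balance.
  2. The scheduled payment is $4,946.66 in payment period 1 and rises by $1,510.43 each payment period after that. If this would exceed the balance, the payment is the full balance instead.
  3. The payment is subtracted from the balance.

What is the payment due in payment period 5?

$9,659.67

Payment period 1: $37,752.14 +$226.51 interest = $37,978.65; pay $4,946.66 → $33,031.99
Payment period 2: $33,031.99 +$198.19 interest = $33,230.18; pay $6,457.09 → $26,773.09
Payment period 3: $26,773.09 +$160.64 interest = $26,933.73; pay $7,967.52 → $18,966.21
Payment period 4: $18,966.21 +$113.80 interest = $19,080.01; pay $9,477.95 → $9,602.06
Payment period 5: $9,602.06 +$57.61 interest = $9,659.67; pay $9,659.67 → $0.00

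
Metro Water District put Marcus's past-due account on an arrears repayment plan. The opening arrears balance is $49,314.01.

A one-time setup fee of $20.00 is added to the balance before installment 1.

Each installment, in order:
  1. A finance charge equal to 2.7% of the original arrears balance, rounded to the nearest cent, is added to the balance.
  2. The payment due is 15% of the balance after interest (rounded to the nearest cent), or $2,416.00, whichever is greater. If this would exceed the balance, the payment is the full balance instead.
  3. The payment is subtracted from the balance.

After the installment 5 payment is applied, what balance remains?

Installment 1: opening $49,334.01; interest $1,331.48 → $50,665.49; payment $7,599.82; balance $43,065.67
Installment 2: opening $43,065.67; interest $1,331.48 → $44,397.15; payment $6,659.57; balance $37,737.58
Installment 3: opening $37,737.58; interest $1,331.48 → $39,069.06; payment $5,860.36; balance $33,208.70
Installment 4: opening $33,208.70; interest $1,331.48 → $34,540.18; payment $5,181.03; balance $29,359.15
Installment 5: opening $29,359.15; interest $1,331.48 → $30,690.63; payment $4,603.59; balance $26,087.04

$26,087.04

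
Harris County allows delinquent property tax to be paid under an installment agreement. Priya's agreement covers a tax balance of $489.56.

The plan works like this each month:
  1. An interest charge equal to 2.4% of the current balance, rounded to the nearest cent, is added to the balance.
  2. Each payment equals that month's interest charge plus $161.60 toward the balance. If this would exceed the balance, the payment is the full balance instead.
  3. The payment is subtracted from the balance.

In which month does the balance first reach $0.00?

4

Month 1: $489.56 +$11.75 interest = $501.31; pay $173.35 → $327.96
Month 2: $327.96 +$7.87 interest = $335.83; pay $169.47 → $166.36
Month 3: $166.36 +$3.99 interest = $170.35; pay $165.59 → $4.76
Month 4: $4.76 +$0.11 interest = $4.87; pay $4.87 → $0.00
Balance reaches $0.00 in month 4.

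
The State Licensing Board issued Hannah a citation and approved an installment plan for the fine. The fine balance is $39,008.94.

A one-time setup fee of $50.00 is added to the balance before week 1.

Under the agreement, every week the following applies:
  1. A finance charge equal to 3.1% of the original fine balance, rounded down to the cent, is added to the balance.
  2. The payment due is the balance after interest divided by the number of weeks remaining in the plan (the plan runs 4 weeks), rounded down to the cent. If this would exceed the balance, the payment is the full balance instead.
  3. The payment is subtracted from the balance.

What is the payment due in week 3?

Week 1: opening $39,058.94; interest $1,209.27 → $40,268.21; payment $10,067.05; balance $30,201.16
Week 2: opening $30,201.16; interest $1,209.27 → $31,410.43; payment $10,470.14; balance $20,940.29
Week 3: opening $20,940.29; interest $1,209.27 → $22,149.56; payment $11,074.78; balance $11,074.78

$11,074.78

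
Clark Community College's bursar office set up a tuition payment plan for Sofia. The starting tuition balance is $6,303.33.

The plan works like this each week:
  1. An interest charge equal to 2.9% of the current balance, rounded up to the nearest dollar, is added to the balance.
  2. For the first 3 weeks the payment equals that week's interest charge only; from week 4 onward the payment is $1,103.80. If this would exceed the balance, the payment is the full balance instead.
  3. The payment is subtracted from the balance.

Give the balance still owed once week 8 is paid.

# | Opening | Interest | Payment | End bal
1 | $6,303.33 | $183.00 | $183.00 | $6,303.33
2 | $6,303.33 | $183.00 | $183.00 | $6,303.33
3 | $6,303.33 | $183.00 | $183.00 | $6,303.33
4 | $6,303.33 | $183.00 | $1,103.80 | $5,382.53
5 | $5,382.53 | $157.00 | $1,103.80 | $4,435.73
6 | $4,435.73 | $129.00 | $1,103.80 | $3,460.93
7 | $3,460.93 | $101.00 | $1,103.80 | $2,458.13
8 | $2,458.13 | $72.00 | $1,103.80 | $1,426.33

$1,426.33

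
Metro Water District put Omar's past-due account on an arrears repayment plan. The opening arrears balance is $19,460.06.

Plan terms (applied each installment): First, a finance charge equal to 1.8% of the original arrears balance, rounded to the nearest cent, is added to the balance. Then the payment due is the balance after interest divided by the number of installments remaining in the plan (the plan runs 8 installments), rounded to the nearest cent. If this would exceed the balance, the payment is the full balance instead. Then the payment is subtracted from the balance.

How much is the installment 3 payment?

Installment 1: opening $19,460.06; interest $350.28 → $19,810.34; payment $2,476.29; balance $17,334.05
Installment 2: opening $17,334.05; interest $350.28 → $17,684.33; payment $2,526.33; balance $15,158.00
Installment 3: opening $15,158.00; interest $350.28 → $15,508.28; payment $2,584.71; balance $12,923.57

$2,584.71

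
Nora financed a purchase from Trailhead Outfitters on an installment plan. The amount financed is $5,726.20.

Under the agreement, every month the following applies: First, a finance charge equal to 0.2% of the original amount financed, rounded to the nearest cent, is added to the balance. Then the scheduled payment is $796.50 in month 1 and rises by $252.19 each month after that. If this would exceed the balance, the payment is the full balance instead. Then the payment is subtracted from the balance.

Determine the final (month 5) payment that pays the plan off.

$1,084.31

Month 1: opening $5,726.20; interest $11.45 → $5,737.65; payment $796.50; balance $4,941.15
Month 2: opening $4,941.15; interest $11.45 → $4,952.60; payment $1,048.69; balance $3,903.91
Month 3: opening $3,903.91; interest $11.45 → $3,915.36; payment $1,300.88; balance $2,614.48
Month 4: opening $2,614.48; interest $11.45 → $2,625.93; payment $1,553.07; balance $1,072.86
Month 5: opening $1,072.86; interest $11.45 → $1,084.31; payment $1,084.31; balance $0.00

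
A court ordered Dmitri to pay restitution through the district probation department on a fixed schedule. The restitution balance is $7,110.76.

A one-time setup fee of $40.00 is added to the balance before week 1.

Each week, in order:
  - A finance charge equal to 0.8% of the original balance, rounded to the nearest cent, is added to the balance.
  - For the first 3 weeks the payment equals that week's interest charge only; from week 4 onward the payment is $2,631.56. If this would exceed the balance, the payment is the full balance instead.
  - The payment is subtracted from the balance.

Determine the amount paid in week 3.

$56.89

Week 1: opening $7,150.76; interest $56.89 → $7,207.65; payment $56.89; balance $7,150.76
Week 2: opening $7,150.76; interest $56.89 → $7,207.65; payment $56.89; balance $7,150.76
Week 3: opening $7,150.76; interest $56.89 → $7,207.65; payment $56.89; balance $7,150.76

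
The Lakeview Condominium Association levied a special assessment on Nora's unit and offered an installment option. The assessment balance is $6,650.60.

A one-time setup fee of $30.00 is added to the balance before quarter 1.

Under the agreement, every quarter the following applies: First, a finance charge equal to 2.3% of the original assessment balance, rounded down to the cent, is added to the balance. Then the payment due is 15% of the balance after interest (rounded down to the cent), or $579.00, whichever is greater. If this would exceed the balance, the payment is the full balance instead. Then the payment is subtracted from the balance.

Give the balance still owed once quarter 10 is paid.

$1,316.21

Quarter 1: opening $6,680.60; interest $152.96 → $6,833.56; payment $1,025.03; balance $5,808.53
Quarter 2: opening $5,808.53; interest $152.96 → $5,961.49; payment $894.22; balance $5,067.27
Quarter 3: opening $5,067.27; interest $152.96 → $5,220.23; payment $783.03; balance $4,437.20
Quarter 4: opening $4,437.20; interest $152.96 → $4,590.16; payment $688.52; balance $3,901.64
Quarter 5: opening $3,901.64; interest $152.96 → $4,054.60; payment $608.19; balance $3,446.41
Quarter 6: opening $3,446.41; interest $152.96 → $3,599.37; payment $579.00; balance $3,020.37
Quarter 7: opening $3,020.37; interest $152.96 → $3,173.33; payment $579.00; balance $2,594.33
Quarter 8: opening $2,594.33; interest $152.96 → $2,747.29; payment $579.00; balance $2,168.29
Quarter 9: opening $2,168.29; interest $152.96 → $2,321.25; payment $579.00; balance $1,742.25
Quarter 10: opening $1,742.25; interest $152.96 → $1,895.21; payment $579.00; balance $1,316.21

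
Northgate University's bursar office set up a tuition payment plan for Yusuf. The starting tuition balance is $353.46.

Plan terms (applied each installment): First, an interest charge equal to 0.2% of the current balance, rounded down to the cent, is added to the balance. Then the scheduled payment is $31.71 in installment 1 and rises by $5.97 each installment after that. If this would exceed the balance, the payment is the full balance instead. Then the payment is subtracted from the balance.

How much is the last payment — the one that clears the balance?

Installment 1: $353.46 +$0.70 interest = $354.16; pay $31.71 → $322.45
Installment 2: $322.45 +$0.64 interest = $323.09; pay $37.68 → $285.41
Installment 3: $285.41 +$0.57 interest = $285.98; pay $43.65 → $242.33
Installment 4: $242.33 +$0.48 interest = $242.81; pay $49.62 → $193.19
Installment 5: $193.19 +$0.38 interest = $193.57; pay $55.59 → $137.98
Installment 6: $137.98 +$0.27 interest = $138.25; pay $61.56 → $76.69
Installment 7: $76.69 +$0.15 interest = $76.84; pay $67.53 → $9.31
Installment 8: $9.31 +$0.01 interest = $9.32; pay $9.32 → $0.00

$9.32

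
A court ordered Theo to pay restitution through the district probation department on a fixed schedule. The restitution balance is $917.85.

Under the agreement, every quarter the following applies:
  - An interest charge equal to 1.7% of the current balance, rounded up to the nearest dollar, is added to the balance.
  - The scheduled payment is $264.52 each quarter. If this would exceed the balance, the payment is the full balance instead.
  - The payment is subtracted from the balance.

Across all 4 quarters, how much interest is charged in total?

# | Opening | Interest | Payment | End bal
1 | $917.85 | $16.00 | $264.52 | $669.33
2 | $669.33 | $12.00 | $264.52 | $416.81
3 | $416.81 | $8.00 | $264.52 | $160.29
4 | $160.29 | $3.00 | $163.29 | $0.00
Total interest: $16.00 + $12.00 + $8.00 + $3.00 = $39.00

$39.00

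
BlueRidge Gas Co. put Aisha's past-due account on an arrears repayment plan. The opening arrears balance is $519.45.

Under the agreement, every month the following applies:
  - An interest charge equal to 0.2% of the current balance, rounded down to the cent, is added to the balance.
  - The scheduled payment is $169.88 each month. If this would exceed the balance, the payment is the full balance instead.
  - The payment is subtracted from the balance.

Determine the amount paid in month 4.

Month 1: $519.45 +$1.03 interest = $520.48; pay $169.88 → $350.60
Month 2: $350.60 +$0.70 interest = $351.30; pay $169.88 → $181.42
Month 3: $181.42 +$0.36 interest = $181.78; pay $169.88 → $11.90
Month 4: $11.90 +$0.02 interest = $11.92; pay $11.92 → $0.00

$11.92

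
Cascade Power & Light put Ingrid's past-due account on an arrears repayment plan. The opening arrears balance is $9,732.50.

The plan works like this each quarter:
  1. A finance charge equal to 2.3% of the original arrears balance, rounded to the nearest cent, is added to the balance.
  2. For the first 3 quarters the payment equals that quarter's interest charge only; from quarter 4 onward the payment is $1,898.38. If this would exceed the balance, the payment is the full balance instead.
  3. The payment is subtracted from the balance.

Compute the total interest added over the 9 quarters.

$2,014.65

# | Opening | Interest | Payment | End bal
1 | $9,732.50 | $223.85 | $223.85 | $9,732.50
2 | $9,732.50 | $223.85 | $223.85 | $9,732.50
3 | $9,732.50 | $223.85 | $223.85 | $9,732.50
4 | $9,732.50 | $223.85 | $1,898.38 | $8,057.97
5 | $8,057.97 | $223.85 | $1,898.38 | $6,383.44
6 | $6,383.44 | $223.85 | $1,898.38 | $4,708.91
7 | $4,708.91 | $223.85 | $1,898.38 | $3,034.38
8 | $3,034.38 | $223.85 | $1,898.38 | $1,359.85
9 | $1,359.85 | $223.85 | $1,583.70 | $0.00
Total interest: $223.85 + $223.85 + $223.85 + $223.85 + $223.85 + $223.85 + $223.85 + $223.85 + $223.85 = $2,014.65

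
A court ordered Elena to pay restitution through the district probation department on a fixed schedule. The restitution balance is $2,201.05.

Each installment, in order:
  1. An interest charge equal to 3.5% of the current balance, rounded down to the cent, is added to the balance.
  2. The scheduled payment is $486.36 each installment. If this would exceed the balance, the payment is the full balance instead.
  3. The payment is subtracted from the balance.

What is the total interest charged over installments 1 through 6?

Installment 1: opening $2,201.05; interest $77.03 → $2,278.08; payment $486.36; balance $1,791.72
Installment 2: opening $1,791.72; interest $62.71 → $1,854.43; payment $486.36; balance $1,368.07
Installment 3: opening $1,368.07; interest $47.88 → $1,415.95; payment $486.36; balance $929.59
Installment 4: opening $929.59; interest $32.53 → $962.12; payment $486.36; balance $475.76
Installment 5: opening $475.76; interest $16.65 → $492.41; payment $486.36; balance $6.05
Installment 6: opening $6.05; interest $0.21 → $6.26; payment $6.26; balance $0.00
Total interest: $77.03 + $62.71 + $47.88 + $32.53 + $16.65 + $0.21 = $237.01

$237.01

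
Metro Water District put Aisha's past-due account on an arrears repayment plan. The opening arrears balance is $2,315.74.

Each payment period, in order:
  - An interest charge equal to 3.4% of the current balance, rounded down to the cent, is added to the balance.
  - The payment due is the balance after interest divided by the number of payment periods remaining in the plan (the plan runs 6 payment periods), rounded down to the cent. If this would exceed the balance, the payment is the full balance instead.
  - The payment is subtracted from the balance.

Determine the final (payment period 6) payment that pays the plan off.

$471.70

Payment period 1: opening $2,315.74; interest $78.73 → $2,394.47; payment $399.07; balance $1,995.40
Payment period 2: opening $1,995.40; interest $67.84 → $2,063.24; payment $412.64; balance $1,650.60
Payment period 3: opening $1,650.60; interest $56.12 → $1,706.72; payment $426.68; balance $1,280.04
Payment period 4: opening $1,280.04; interest $43.52 → $1,323.56; payment $441.18; balance $882.38
Payment period 5: opening $882.38; interest $30.00 → $912.38; payment $456.19; balance $456.19
Payment period 6: opening $456.19; interest $15.51 → $471.70; payment $471.70; balance $0.00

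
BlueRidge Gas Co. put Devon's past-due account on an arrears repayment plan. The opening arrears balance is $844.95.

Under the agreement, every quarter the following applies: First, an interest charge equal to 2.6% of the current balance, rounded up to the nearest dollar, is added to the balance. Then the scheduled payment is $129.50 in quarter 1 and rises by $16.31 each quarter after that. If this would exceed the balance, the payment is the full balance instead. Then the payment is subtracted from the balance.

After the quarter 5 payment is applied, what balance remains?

Quarter 1: $844.95 +$22.00 interest = $866.95; pay $129.50 → $737.45
Quarter 2: $737.45 +$20.00 interest = $757.45; pay $145.81 → $611.64
Quarter 3: $611.64 +$16.00 interest = $627.64; pay $162.12 → $465.52
Quarter 4: $465.52 +$13.00 interest = $478.52; pay $178.43 → $300.09
Quarter 5: $300.09 +$8.00 interest = $308.09; pay $194.74 → $113.35

$113.35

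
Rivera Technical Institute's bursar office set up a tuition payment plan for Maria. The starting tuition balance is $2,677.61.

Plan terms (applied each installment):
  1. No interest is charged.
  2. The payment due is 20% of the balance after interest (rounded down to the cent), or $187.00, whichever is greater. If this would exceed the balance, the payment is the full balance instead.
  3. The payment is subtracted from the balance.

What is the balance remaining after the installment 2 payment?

Installment 1: opening $2,677.61; payment $535.52; balance $2,142.09
Installment 2: opening $2,142.09; payment $428.41; balance $1,713.68

$1,713.68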